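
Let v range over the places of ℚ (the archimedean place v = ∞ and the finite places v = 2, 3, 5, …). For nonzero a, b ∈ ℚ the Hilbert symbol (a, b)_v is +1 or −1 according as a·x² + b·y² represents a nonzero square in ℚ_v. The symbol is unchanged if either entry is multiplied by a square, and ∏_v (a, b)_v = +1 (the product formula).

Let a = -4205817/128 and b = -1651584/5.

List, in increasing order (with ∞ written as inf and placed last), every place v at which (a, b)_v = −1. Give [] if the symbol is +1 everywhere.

(a, b) ≡ (-66, -129030) mod (ℚ^×)²; places V = {2, 3, 5, 7, 11, 17, 23, ∞}.
(a,b)_23: α=0, u≡6; β=1, v≡18 (mod 23); (6|23)=+1, (18|23)=+1; sign (−1)^0·+1^1·+1^0 = +1.
(a,b)_3: α=3, u≡2; β=1, v≡1 (mod 3); (2|3)=-1, (1|3)=+1; sign (−1)^1·-1^1·+1^3 = +1.
(a,b)_∞: sgn(-66)=−, sgn(-129030)=−, so -1.
(a,b)_11: α=1, u≡5; β=1, v≡10 (mod 11); (5|11)=+1, (10|11)=-1; sign (−1)^1·+1^1·-1^1 = +1.
(a,b)_2: α=-7, β=7; u≡7, v≡5 (mod 8); ε(u)ε(v)=1·0, αω(v)=-7·1, βω(u)=7·0; sum ≡ 1  ⇒  -1.
(a,b)_5: α=0, u≡1; β=-1, v≡1 (mod 5); (1|5)=+1, (1|5)=+1; sign (−1)^0·+1^-1·+1^0 = +1.
(a,b)_17: α=2, u≡15; β=1, v≡4 (mod 17); (15|17)=+1, (4|17)=+1; sign (−1)^0·+1^1·+1^2 = +1.
(a,b)_7: α=2, u≡4; β=0, v≡2 (mod 7); (4|7)=+1, (2|7)=+1; sign (−1)^0·+1^0·+1^2 = +1.
Ram(-66, -129030) = {2, ∞}; no ℚ_2-point on the conic.

[2, inf]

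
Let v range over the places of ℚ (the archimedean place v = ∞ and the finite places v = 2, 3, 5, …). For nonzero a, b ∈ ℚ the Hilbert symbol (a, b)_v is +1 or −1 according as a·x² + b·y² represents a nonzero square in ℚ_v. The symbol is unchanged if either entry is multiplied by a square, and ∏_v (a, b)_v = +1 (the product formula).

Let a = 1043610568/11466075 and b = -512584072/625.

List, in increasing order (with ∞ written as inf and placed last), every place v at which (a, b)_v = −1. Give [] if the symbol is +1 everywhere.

(a, b) ≡ (6006, -2002) mod (ℚ^×)²; places V = {2, 3, 5, 7, 11, 13, 17, 19, 23, ∞}.
(a,b)_23: α=-2, u≡9; β=2, v≡17 (mod 23); (9|23)=+1, (17|23)=-1; sign (−1)^0·+1^2·-1^-2 = +1.
(a,b)_3: α=-1, u≡1; β=0, v≡2 (mod 3); (1|3)=+1, (2|3)=-1; sign (−1)^0·+1^0·-1^-1 = -1.
(a,b)_7: α=1, u≡4; β=1, v≡2 (mod 7); (4|7)=+1, (2|7)=+1; sign (−1)^1·+1^1·+1^1 = -1.
(a,b)_11: α=1, u≡6; β=3, v≡1 (mod 11); (6|11)=-1, (1|11)=+1; sign (−1)^1·-1^3·+1^1 = +1.
(a,b)_13: α=1, u≡11; β=1, v≡2 (mod 13); (11|13)=-1, (2|13)=-1; sign (−1)^0·-1^1·-1^1 = +1.
(a,b)_5: α=-2, u≡1; β=-4, v≡3 (mod 5); (1|5)=+1, (3|5)=-1; sign (−1)^0·+1^-4·-1^-2 = +1.
(a,b)_17: α=-2, u≡6; β=0, v≡1 (mod 17); (6|17)=-1, (1|17)=+1; sign (−1)^0·-1^0·+1^-2 = +1.
(a,b)_19: α=4, u≡15; β=0, v≡10 (mod 19); (15|19)=-1, (10|19)=-1; sign (−1)^0·-1^0·-1^4 = +1.
(a,b)_∞: sgn(6006)=+, sgn(-2002)=−, so +1.
(a,b)_2: α=3, β=3; u≡3, v≡7 (mod 8); ε(u)ε(v)=1·1, αω(v)=3·0, βω(u)=3·1; sum ≡ 0  ⇒  +1.
|Ram(6006, -2002)| = 2, even; anisotropic at {3, 7}.

[3, 7]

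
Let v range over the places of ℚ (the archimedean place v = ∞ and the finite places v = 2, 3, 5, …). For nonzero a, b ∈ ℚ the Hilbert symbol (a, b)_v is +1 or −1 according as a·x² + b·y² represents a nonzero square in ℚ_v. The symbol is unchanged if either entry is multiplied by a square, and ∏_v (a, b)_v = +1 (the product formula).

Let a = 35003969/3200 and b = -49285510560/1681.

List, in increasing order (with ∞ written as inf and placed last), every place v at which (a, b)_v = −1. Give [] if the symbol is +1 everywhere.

[2, 5, 11, 13]

Mod squares: a ≡ 2002, b ≡ -5610. Check v ∈ {∞, 2, 3, 5, 7, 11, 13, 17, 19, 41}.
v=11: a=11^3·(≡2), b=11^1·(≡6) mod 11; (2|11)=-1, (6|11)=-1; (−1)^{3·1·5}·(-1)^1·(-1)^3 = -1.
v=13: a=13^1·(≡7), b=13^2·(≡2) mod 13; (7|13)=-1, (2|13)=-1; (−1)^{1·2·6}·(-1)^2·(-1)^1 = -1.
v=17: a=17^2·(≡16), b=17^1·(≡7) mod 17; (16|17)=+1, (7|17)=-1; (−1)^{2·1·8}·(+1)^1·(-1)^2 = +1.
v=7: a=7^1·(≡5), b=7^0·(≡1) mod 7; (5|7)=-1, (1|7)=+1; (−1)^{1·0·3}·(-1)^0·(+1)^1 = +1.
v=3: a=3^0·(≡1), b=3^3·(≡2) mod 3; (1|3)=+1, (2|3)=-1; (−1)^{0·3·1}·(+1)^3·(-1)^0 = +1.
v=19: a=19^0·(≡17), b=19^2·(≡8) mod 19; (17|19)=+1, (8|19)=-1; (−1)^{0·2·9}·(+1)^2·(-1)^0 = +1.
v=∞: 2002 > 0 and -5610 < 0  ⇒  (a,b)_∞ = +1.
v=41: a=41^0·(≡7), b=41^-2·(≡24) mod 41; (7|41)=-1, (24|41)=-1; (−1)^{0·-2·20}·(-1)^-2·(-1)^0 = +1.
v=5: a=5^-2·(≡3), b=5^1·(≡3) mod 5; (3|5)=-1, (3|5)=-1; (−1)^{-2·1·2}·(-1)^1·(-1)^-2 = -1.
v=2: v_2(a)=-7, v_2(b)=5; units ≡ 1, 3 (mod 8); ε·ε+αω+βω = 0·1+-7·1+5·0 ≡ 1  ⇒  (a,b)_2 = -1.
Ram(2002, -5610) = {2, 5, 11, 13}; no ℚ_2-point on the conic.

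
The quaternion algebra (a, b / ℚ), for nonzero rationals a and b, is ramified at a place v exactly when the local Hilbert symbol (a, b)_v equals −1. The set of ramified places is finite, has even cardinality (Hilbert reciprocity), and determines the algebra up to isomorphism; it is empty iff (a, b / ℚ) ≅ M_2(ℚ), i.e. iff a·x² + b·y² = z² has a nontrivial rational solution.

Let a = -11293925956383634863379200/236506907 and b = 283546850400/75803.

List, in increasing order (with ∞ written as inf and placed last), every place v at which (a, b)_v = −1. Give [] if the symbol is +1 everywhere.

[13, 43]

(a, b) ≡ (-66521, 133042) mod (ℚ^×)²; places V = {2, 3, 5, 7, 11, 13, 17, 23, 29, 43, ∞}.
(a,b)_23: α=-2, u≡6; β=0, v≡21 (mod 23); (6|23)=+1, (21|23)=-1; sign (−1)^0·+1^0·-1^-2 = +1.
(a,b)_17: α=-3, u≡5; β=-1, v≡14 (mod 17); (5|17)=-1, (14|17)=-1; sign (−1)^0·-1^-1·-1^-3 = +1.
(a,b)_5: α=2, u≡1; β=2, v≡2 (mod 5); (1|5)=+1, (2|5)=-1; sign (−1)^0·+1^2·-1^2 = +1.
(a,b)_∞: sgn(-66521)=−, sgn(133042)=+, so +1.
(a,b)_43: α=3, u≡25; β=1, v≡11 (mod 43); (25|43)=+1, (11|43)=+1; sign (−1)^1·+1^1·+1^3 = -1.
(a,b)_13: α=-1, u≡5; β=-1, v≡3 (mod 13); (5|13)=-1, (3|13)=+1; sign (−1)^0·-1^-1·+1^-1 = -1.
(a,b)_7: α=-1, u≡5; β=-3, v≡4 (mod 7); (5|7)=-1, (4|7)=+1; sign (−1)^1·-1^-3·+1^-1 = +1.
(a,b)_2: α=8, β=5; u≡7, v≡1 (mod 8); ε(u)ε(v)=1·0, αω(v)=8·0, βω(u)=5·0; sum ≡ 0  ⇒  +1.
(a,b)_11: α=0, u≡10; β=2, v≡8 (mod 11); (10|11)=-1, (8|11)=-1; sign (−1)^0·-1^2·-1^0 = +1.
(a,b)_3: α=22, u≡1; β=4, v≡1 (mod 3); (1|3)=+1, (1|3)=+1; sign (−1)^0·+1^4·+1^22 = +1.
(a,b)_29: α=4, u≡22; β=2, v≡2 (mod 29); (22|29)=+1, (2|29)=-1; sign (−1)^0·+1^2·-1^4 = +1.
Ram(-66521, 133042) = {13, 43}; no ℚ_13-point on the conic.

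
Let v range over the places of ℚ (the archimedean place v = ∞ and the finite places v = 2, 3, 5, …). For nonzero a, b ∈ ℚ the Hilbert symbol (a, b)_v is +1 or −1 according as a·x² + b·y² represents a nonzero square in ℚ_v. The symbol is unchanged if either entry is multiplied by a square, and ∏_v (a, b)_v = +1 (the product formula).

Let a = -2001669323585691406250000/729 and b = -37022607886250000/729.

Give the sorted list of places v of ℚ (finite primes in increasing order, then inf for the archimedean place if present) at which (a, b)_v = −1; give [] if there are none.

[2, 5, 29, inf]

Mod squares: a ≡ -713, b ≡ -5945. Check v ∈ {∞, 2, 3, 5, 7, 23, 29, 31, 41}.
v=7: a=7^0·(≡2), b=7^2·(≡3) mod 7; (2|7)=+1, (3|7)=-1; (−1)^{0·2·3}·(+1)^2·(-1)^0 = +1.
v=3: a=3^-6·(≡1), b=3^-6·(≡1) mod 3; (1|3)=+1, (1|3)=+1; (−1)^{-6·-6·1}·(+1)^-6·(+1)^-6 = +1.
v=23: a=23^3·(≡21), b=23^2·(≡9) mod 23; (21|23)=-1, (9|23)=+1; (−1)^{3·2·11}·(-1)^2·(+1)^3 = +1.
v=31: a=31^3·(≡14), b=31^2·(≡4) mod 31; (14|31)=+1, (4|31)=+1; (−1)^{3·2·15}·(+1)^2·(+1)^3 = +1.
v=41: a=41^2·(≡16), b=41^1·(≡6) mod 41; (16|41)=+1, (6|41)=-1; (−1)^{2·1·20}·(+1)^1·(-1)^2 = +1.
v=∞: -713 < 0 and -5945 < 0  ⇒  (a,b)_∞ = -1.
v=5: a=5^12·(≡2), b=5^7·(≡4) mod 5; (2|5)=-1, (4|5)=+1; (−1)^{12·7·2}·(-1)^7·(+1)^12 = -1.
v=29: a=29^2·(≡17), b=29^1·(≡26) mod 29; (17|29)=-1, (26|29)=-1; (−1)^{2·1·14}·(-1)^1·(-1)^2 = -1.
v=2: v_2(a)=4, v_2(b)=4; units ≡ 7, 7 (mod 8); ε·ε+αω+βω = 1·1+4·0+4·0 ≡ 1  ⇒  (a,b)_2 = -1.
|Ram(-713, -5945)| = 4, even; anisotropic at {2, 5, 29, ∞}.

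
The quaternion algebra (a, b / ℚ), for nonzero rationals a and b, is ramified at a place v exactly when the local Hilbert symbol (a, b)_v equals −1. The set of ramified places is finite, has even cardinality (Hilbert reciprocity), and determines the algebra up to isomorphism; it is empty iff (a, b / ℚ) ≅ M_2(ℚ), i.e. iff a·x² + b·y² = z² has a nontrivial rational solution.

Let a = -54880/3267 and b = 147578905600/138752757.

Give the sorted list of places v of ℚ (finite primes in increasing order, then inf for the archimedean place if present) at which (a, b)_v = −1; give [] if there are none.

[2, 5, 7, 13]

(a, b) ≡ (-210, 13) mod (ℚ^×)²; places V = {2, 3, 5, 7, 11, 13, ∞}.
(a,b)_3: α=-3, u≡2; β=-6, v≡1 (mod 3); (2|3)=-1, (1|3)=+1; sign (−1)^0·-1^-6·+1^-3 = +1.
(a,b)_11: α=-2, u≡2; β=-4, v≡10 (mod 11); (2|11)=-1, (10|11)=-1; sign (−1)^0·-1^-4·-1^-2 = +1.
(a,b)_∞: sgn(-210)=−, sgn(13)=+, so +1.
(a,b)_2: α=5, β=10; u≡7, v≡5 (mod 8); ε(u)ε(v)=1·0, αω(v)=5·1, βω(u)=10·0; sum ≡ 1  ⇒  -1.
(a,b)_5: α=1, u≡2; β=2, v≡2 (mod 5); (2|5)=-1, (2|5)=-1; sign (−1)^0·-1^2·-1^1 = -1.
(a,b)_7: α=3, u≡3; β=8, v≡5 (mod 7); (3|7)=-1, (5|7)=-1; sign (−1)^0·-1^8·-1^3 = -1.
(a,b)_13: α=0, u≡8; β=-1, v≡3 (mod 13); (8|13)=-1, (3|13)=+1; sign (−1)^0·-1^-1·+1^0 = -1.
|Ram(-210, 13)| = 4, even; anisotropic at {2, 5, 7, 13}.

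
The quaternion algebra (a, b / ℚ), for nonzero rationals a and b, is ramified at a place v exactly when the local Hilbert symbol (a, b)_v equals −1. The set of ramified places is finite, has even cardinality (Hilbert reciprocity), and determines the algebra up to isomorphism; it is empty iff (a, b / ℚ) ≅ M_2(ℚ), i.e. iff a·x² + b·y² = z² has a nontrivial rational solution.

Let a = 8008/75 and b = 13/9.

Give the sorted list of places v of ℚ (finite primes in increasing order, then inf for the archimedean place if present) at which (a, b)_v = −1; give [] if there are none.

(a, b) ≡ (6006, 13) mod (ℚ^×)²; places V = {2, 3, 5, 7, 11, 13, ∞}.
(a,b)_5: α=-2, u≡1; β=0, v≡2 (mod 5); (1|5)=+1, (2|5)=-1; sign (−1)^0·+1^0·-1^-2 = +1.
(a,b)_11: α=1, u≡10; β=0, v≡10 (mod 11); (10|11)=-1, (10|11)=-1; sign (−1)^0·-1^0·-1^1 = -1.
(a,b)_13: α=1, u≡7; β=1, v≡3 (mod 13); (7|13)=-1, (3|13)=+1; sign (−1)^0·-1^1·+1^1 = -1.
(a,b)_2: α=3, β=0; u≡3, v≡5 (mod 8); ε(u)ε(v)=1·0, αω(v)=3·1, βω(u)=0·1; sum ≡ 1  ⇒  -1.
(a,b)_∞: sgn(6006)=+, sgn(13)=+, so +1.
(a,b)_3: α=-1, u≡1; β=-2, v≡1 (mod 3); (1|3)=+1, (1|3)=+1; sign (−1)^0·+1^-2·+1^-1 = +1.
(a,b)_7: α=1, u≡2; β=0, v≡3 (mod 7); (2|7)=+1, (3|7)=-1; sign (−1)^0·+1^0·-1^1 = -1.
Ram(6006, 13) = {2, 7, 11, 13}; no ℚ_2-point on the conic.

[2, 7, 11, 13]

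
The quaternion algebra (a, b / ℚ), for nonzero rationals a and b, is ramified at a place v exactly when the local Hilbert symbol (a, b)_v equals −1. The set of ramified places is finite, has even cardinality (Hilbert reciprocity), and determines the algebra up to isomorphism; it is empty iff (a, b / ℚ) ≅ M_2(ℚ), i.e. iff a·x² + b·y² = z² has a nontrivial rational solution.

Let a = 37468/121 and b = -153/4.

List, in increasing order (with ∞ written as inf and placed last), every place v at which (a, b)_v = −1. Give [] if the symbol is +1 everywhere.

(a, b) ≡ (9367, -17) mod (ℚ^×)²; places V = {2, 3, 11, 17, 19, 29, ∞}.
(a,b)_19: α=1, u≡13; β=0, v≡14 (mod 19); (13|19)=-1, (14|19)=-1; sign (−1)^0·-1^0·-1^1 = -1.
(a,b)_2: α=2, β=-2; u≡7, v≡7 (mod 8); ε(u)ε(v)=1·1, αω(v)=2·0, βω(u)=-2·0; sum ≡ 1  ⇒  -1.
(a,b)_11: α=-2, u≡2; β=0, v≡3 (mod 11); (2|11)=-1, (3|11)=+1; sign (−1)^0·-1^0·+1^-2 = +1.
(a,b)_29: α=1, u≡9; β=0, v≡27 (mod 29); (9|29)=+1, (27|29)=-1; sign (−1)^0·+1^0·-1^1 = -1.
(a,b)_17: α=1, u≡14; β=1, v≡2 (mod 17); (14|17)=-1, (2|17)=+1; sign (−1)^0·-1^1·+1^1 = -1.
(a,b)_∞: sgn(9367)=+, sgn(-17)=−, so +1.
(a,b)_3: α=0, u≡1; β=2, v≡1 (mod 3); (1|3)=+1, (1|3)=+1; sign (−1)^0·+1^2·+1^0 = +1.
|Ram(9367, -17)| = 4, even; anisotropic at {2, 17, 19, 29}.

[2, 17, 19, 29]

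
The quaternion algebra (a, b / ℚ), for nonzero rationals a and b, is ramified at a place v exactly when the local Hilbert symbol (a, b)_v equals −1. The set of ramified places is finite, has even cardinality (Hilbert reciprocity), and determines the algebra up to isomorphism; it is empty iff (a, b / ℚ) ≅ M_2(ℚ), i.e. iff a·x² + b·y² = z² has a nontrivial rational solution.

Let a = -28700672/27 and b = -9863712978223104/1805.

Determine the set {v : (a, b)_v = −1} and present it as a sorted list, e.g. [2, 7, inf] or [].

Mod squares: a ≡ -429, b ≡ -1155. Check v ∈ {∞, 2, 3, 5, 7, 11, 13, 17, 19}.
v=∞: -429 < 0 and -1155 < 0  ⇒  (a,b)_∞ = -1.
v=7: a=7^2·(≡3), b=7^3·(≡6) mod 7; (3|7)=-1, (6|7)=-1; (−1)^{2·3·3}·(-1)^3·(-1)^2 = -1.
v=13: a=13^1·(≡7), b=13^2·(≡7) mod 13; (7|13)=-1, (7|13)=-1; (−1)^{1·2·6}·(-1)^2·(-1)^1 = -1.
v=19: a=19^0·(≡15), b=19^-2·(≡16) mod 19; (15|19)=-1, (16|19)=+1; (−1)^{0·-2·9}·(-1)^-2·(+1)^0 = +1.
v=11: a=11^1·(≡3), b=11^3·(≡5) mod 11; (3|11)=+1, (5|11)=+1; (−1)^{1·3·5}·(+1)^3·(+1)^1 = -1.
v=5: a=5^0·(≡4), b=5^-1·(≡1) mod 5; (4|5)=+1, (1|5)=+1; (−1)^{0·-1·2}·(+1)^-1·(+1)^0 = +1.
v=2: v_2(a)=12, v_2(b)=14; units ≡ 3, 5 (mod 8); ε·ε+αω+βω = 1·0+12·1+14·1 ≡ 0  ⇒  (a,b)_2 = +1.
v=17: a=17^0·(≡2), b=17^2·(≡4) mod 17; (2|17)=+1, (4|17)=+1; (−1)^{0·2·8}·(+1)^2·(+1)^0 = +1.
v=3: a=3^-3·(≡1), b=3^3·(≡2) mod 3; (1|3)=+1, (2|3)=-1; (−1)^{-3·3·1}·(+1)^3·(-1)^-3 = +1.
(-429, -1155 / ℚ) ramifies at {7, 11, 13, ∞}: a division algebra.

[7, 11, 13, inf]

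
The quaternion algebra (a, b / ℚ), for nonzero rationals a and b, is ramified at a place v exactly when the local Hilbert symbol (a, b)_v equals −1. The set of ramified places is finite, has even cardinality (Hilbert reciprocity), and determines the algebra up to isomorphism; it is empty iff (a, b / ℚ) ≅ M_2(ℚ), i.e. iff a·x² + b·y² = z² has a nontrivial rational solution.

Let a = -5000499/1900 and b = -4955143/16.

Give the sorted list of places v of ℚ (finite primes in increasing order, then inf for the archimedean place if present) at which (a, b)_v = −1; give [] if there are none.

[17, 19, 23, inf]

Mod squares: a ≡ -215441, b ≡ -9367. Check v ∈ {∞, 2, 3, 5, 7, 17, 19, 23, 29}.
v=17: a=17^1·(≡16), b=17^1·(≡14) mod 17; (16|17)=+1, (14|17)=-1; (−1)^{1·1·8}·(+1)^1·(-1)^1 = -1.
v=7: a=7^2·(≡3), b=7^0·(≡5) mod 7; (3|7)=-1, (5|7)=-1; (−1)^{2·0·3}·(-1)^0·(-1)^2 = +1.
v=23: a=23^1·(≡7), b=23^2·(≡14) mod 23; (7|23)=-1, (14|23)=-1; (−1)^{1·2·11}·(-1)^2·(-1)^1 = -1.
v=∞: -215441 < 0 and -9367 < 0  ⇒  (a,b)_∞ = -1.
v=3: a=3^2·(≡1), b=3^0·(≡2) mod 3; (1|3)=+1, (2|3)=-1; (−1)^{2·0·1}·(+1)^0·(-1)^2 = +1.
v=2: v_2(a)=-2, v_2(b)=-4; units ≡ 7, 1 (mod 8); ε·ε+αω+βω = 1·0+-2·0+-4·0 ≡ 0  ⇒  (a,b)_2 = +1.
v=5: a=5^-2·(≡1), b=5^0·(≡2) mod 5; (1|5)=+1, (2|5)=-1; (−1)^{-2·0·2}·(+1)^0·(-1)^-2 = +1.
v=29: a=29^1·(≡6), b=29^1·(≡20) mod 29; (6|29)=+1, (20|29)=+1; (−1)^{1·1·14}·(+1)^1·(+1)^1 = +1.
v=19: a=19^-1·(≡7), b=19^1·(≡1) mod 19; (7|19)=+1, (1|19)=+1; (−1)^{-1·1·9}·(+1)^1·(+1)^-1 = -1.
(-215441, -9367 / ℚ) ramifies at {17, 19, 23, ∞}: a division algebra.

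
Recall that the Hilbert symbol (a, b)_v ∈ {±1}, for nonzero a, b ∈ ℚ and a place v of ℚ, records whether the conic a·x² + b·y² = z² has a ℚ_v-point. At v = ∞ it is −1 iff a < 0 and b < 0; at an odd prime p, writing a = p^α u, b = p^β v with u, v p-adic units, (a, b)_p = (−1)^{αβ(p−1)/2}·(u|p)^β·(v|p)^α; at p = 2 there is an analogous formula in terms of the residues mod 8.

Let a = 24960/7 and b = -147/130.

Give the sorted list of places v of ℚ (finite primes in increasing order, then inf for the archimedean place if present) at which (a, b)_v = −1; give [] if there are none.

(a, b) ≡ (2730, -390) mod (ℚ^×)²; places V = {2, 3, 5, 7, 13, ∞}.
(a,b)_2: α=7, β=-1; u≡5, v≡5 (mod 8); ε(u)ε(v)=0·0, αω(v)=7·1, βω(u)=-1·1; sum ≡ 0  ⇒  +1.
(a,b)_3: α=1, u≡1; β=1, v≡2 (mod 3); (1|3)=+1, (2|3)=-1; sign (−1)^1·+1^1·-1^1 = +1.
(a,b)_∞: sgn(2730)=+, sgn(-390)=−, so +1.
(a,b)_13: α=1, u≡5; β=-1, v≡10 (mod 13); (5|13)=-1, (10|13)=+1; sign (−1)^0·-1^-1·+1^1 = -1.
(a,b)_7: α=-1, u≡5; β=2, v≡1 (mod 7); (5|7)=-1, (1|7)=+1; sign (−1)^0·-1^2·+1^-1 = +1.
(a,b)_5: α=1, u≡1; β=-1, v≡3 (mod 5); (1|5)=+1, (3|5)=-1; sign (−1)^0·+1^-1·-1^1 = -1.
|Ram(2730, -390)| = 2, even; anisotropic at {5, 13}.

[5, 13]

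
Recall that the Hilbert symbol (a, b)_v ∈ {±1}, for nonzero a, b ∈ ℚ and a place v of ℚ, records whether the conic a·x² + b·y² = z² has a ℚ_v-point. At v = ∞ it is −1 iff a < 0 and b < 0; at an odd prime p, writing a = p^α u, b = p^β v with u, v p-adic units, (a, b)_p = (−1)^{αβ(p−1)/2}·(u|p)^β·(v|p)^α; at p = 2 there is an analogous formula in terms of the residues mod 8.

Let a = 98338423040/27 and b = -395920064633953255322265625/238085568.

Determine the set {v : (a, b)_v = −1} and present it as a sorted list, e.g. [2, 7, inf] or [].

[3, 5, 7, 13]

(a, b) ≡ (195, -7735) mod (ℚ^×)²; places V = {2, 3, 5, 7, 11, 13, 17, 19, 29, ∞}.
(a,b)_13: α=3, u≡7; β=5, v≡9 (mod 13); (7|13)=-1, (9|13)=+1; sign (−1)^0·-1^5·+1^3 = -1.
(a,b)_5: α=1, u≡4; β=11, v≡2 (mod 5); (4|5)=+1, (2|5)=-1; sign (−1)^0·+1^11·-1^1 = -1.
(a,b)_29: α=0, u≡17; β=2, v≡2 (mod 29); (17|29)=-1, (2|29)=-1; sign (−1)^0·-1^2·-1^0 = +1.
(a,b)_11: α=2, u≡6; β=4, v≡4 (mod 11); (6|11)=-1, (4|11)=+1; sign (−1)^0·-1^4·+1^2 = +1.
(a,b)_7: α=0, u≡3; β=-1, v≡1 (mod 7); (3|7)=-1, (1|7)=+1; sign (−1)^0·-1^-1·+1^0 = -1.
(a,b)_19: α=0, u≡9; β=2, v≡17 (mod 19); (9|19)=+1, (17|19)=+1; sign (−1)^0·+1^2·+1^0 = +1.
(a,b)_∞: sgn(195)=+, sgn(-7735)=−, so +1.
(a,b)_3: α=-3, u≡2; β=-12, v≡2 (mod 3); (2|3)=-1, (2|3)=-1; sign (−1)^0·-1^-12·-1^-3 = -1.
(a,b)_2: α=8, β=-6; u≡3, v≡1 (mod 8); ε(u)ε(v)=1·0, αω(v)=8·0, βω(u)=-6·1; sum ≡ 0  ⇒  +1.
(a,b)_17: α=2, u≡4; β=3, v≡8 (mod 17); (4|17)=+1, (8|17)=+1; sign (−1)^0·+1^3·+1^2 = +1.
Ram(195, -7735) = {3, 5, 7, 13}; no ℚ_3-point on the conic.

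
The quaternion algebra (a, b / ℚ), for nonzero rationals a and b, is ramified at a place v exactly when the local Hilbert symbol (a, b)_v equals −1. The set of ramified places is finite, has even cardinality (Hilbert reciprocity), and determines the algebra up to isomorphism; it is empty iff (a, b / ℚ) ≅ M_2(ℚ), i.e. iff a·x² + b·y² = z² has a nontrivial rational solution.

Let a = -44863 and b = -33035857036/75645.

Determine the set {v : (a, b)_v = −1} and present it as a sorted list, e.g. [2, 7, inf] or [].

Mod squares: a ≡ -44863, b ≡ -17255. Check v ∈ {∞, 2, 3, 5, 7, 13, 17, 29, 41}.
v=7: a=7^1·(≡3), b=7^3·(≡6) mod 7; (3|7)=-1, (6|7)=-1; (−1)^{1·3·3}·(-1)^3·(-1)^1 = -1.
v=13: a=13^1·(≡7), b=13^2·(≡9) mod 13; (7|13)=-1, (9|13)=+1; (−1)^{1·2·6}·(-1)^2·(+1)^1 = +1.
v=5: a=5^0·(≡2), b=5^-1·(≡1) mod 5; (2|5)=-1, (1|5)=+1; (−1)^{0·-1·2}·(-1)^-1·(+1)^0 = -1.
v=3: a=3^0·(≡2), b=3^-2·(≡1) mod 3; (2|3)=-1, (1|3)=+1; (−1)^{0·-2·1}·(-1)^-2·(+1)^0 = +1.
v=∞: -44863 < 0 and -17255 < 0  ⇒  (a,b)_∞ = -1.
v=2: v_2(a)=0, v_2(b)=2; units ≡ 1, 1 (mod 8); ε·ε+αω+βω = 0·0+0·0+2·0 ≡ 0  ⇒  (a,b)_2 = +1.
v=17: a=17^1·(≡13), b=17^3·(≡12) mod 17; (13|17)=+1, (12|17)=-1; (−1)^{1·3·8}·(+1)^3·(-1)^1 = -1.
v=41: a=41^0·(≡32), b=41^-2·(≡14) mod 41; (32|41)=+1, (14|41)=-1; (−1)^{0·-2·20}·(+1)^-2·(-1)^0 = +1.
v=29: a=29^1·(≡19), b=29^1·(≡17) mod 29; (19|29)=-1, (17|29)=-1; (−1)^{1·1·14}·(-1)^1·(-1)^1 = +1.
(-44863, -17255 / ℚ) ramifies at {5, 7, 17, ∞}: a division algebra.

[5, 7, 17, inf]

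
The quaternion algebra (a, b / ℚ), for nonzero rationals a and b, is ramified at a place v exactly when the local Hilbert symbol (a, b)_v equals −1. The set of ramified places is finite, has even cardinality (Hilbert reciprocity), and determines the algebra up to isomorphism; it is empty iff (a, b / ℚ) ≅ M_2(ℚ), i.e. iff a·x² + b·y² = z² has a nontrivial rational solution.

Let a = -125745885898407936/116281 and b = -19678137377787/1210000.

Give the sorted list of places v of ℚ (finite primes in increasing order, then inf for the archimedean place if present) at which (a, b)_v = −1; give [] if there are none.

Mod squares: a ≡ -2353089, b ≡ -54723. Check v ∈ {∞, 2, 3, 5, 7, 11, 17, 29, 31, 37, 43}.
v=17: a=17^1·(≡5), b=17^1·(≡3) mod 17; (5|17)=-1, (3|17)=-1; (−1)^{1·1·8}·(-1)^1·(-1)^1 = +1.
v=37: a=37^1·(≡6), b=37^1·(≡21) mod 37; (6|37)=-1, (21|37)=+1; (−1)^{1·1·18}·(-1)^1·(+1)^1 = -1.
v=29: a=29^1·(≡20), b=29^1·(≡10) mod 29; (20|29)=+1, (10|29)=-1; (−1)^{1·1·14}·(+1)^1·(-1)^1 = -1.
v=2: v_2(a)=16, v_2(b)=-4; units ≡ 7, 5 (mod 8); ε·ε+αω+βω = 1·0+16·1+-4·0 ≡ 0  ⇒  (a,b)_2 = +1.
v=43: a=43^3·(≡40), b=43^2·(≡15) mod 43; (40|43)=+1, (15|43)=+1; (−1)^{3·2·21}·(+1)^2·(+1)^3 = +1.
v=∞: -2353089 < 0 and -54723 < 0  ⇒  (a,b)_∞ = -1.
v=31: a=31^-2·(≡1), b=31^0·(≡12) mod 31; (1|31)=+1, (12|31)=-1; (−1)^{-2·0·15}·(+1)^0·(-1)^-2 = +1.
v=5: a=5^0·(≡4), b=5^-4·(≡3) mod 5; (4|5)=+1, (3|5)=-1; (−1)^{0·-4·2}·(+1)^-4·(-1)^0 = +1.
v=7: a=7^2·(≡3), b=7^4·(≡5) mod 7; (3|7)=-1, (5|7)=-1; (−1)^{2·4·3}·(-1)^4·(-1)^2 = +1.
v=11: a=11^-2·(≡1), b=11^-2·(≡2) mod 11; (1|11)=+1, (2|11)=-1; (−1)^{-2·-2·5}·(+1)^-2·(-1)^-2 = +1.
v=3: a=3^3·(≡2), b=3^5·(≡2) mod 3; (2|3)=-1, (2|3)=-1; (−1)^{3·5·1}·(-1)^5·(-1)^3 = -1.
Ram(-2353089, -54723) = {3, 29, 37, ∞}; no ℚ_3-point on the conic.

[3, 29, 37, inf]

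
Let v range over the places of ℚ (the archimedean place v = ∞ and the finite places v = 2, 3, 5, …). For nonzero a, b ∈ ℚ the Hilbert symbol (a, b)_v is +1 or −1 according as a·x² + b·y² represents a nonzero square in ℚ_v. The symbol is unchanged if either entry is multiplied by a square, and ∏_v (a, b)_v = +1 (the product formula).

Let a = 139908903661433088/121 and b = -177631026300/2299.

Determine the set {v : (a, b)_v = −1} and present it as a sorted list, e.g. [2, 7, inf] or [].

[3, 7, 17, 23]

Mod squares: a ≡ 17, b ≡ -2028117. Check v ∈ {∞, 2, 3, 5, 7, 11, 13, 17, 19, 23, 43}.
v=7: a=7^4·(≡5), b=7^1·(≡3) mod 7; (5|7)=-1, (3|7)=-1; (−1)^{4·1·3}·(-1)^1·(-1)^4 = -1.
v=17: a=17^1·(≡4), b=17^1·(≡11) mod 17; (4|17)=+1, (11|17)=-1; (−1)^{1·1·8}·(+1)^1·(-1)^1 = -1.
v=3: a=3^4·(≡2), b=3^3·(≡2) mod 3; (2|3)=-1, (2|3)=-1; (−1)^{4·3·1}·(-1)^3·(-1)^4 = -1.
v=∞: 17 > 0 and -2028117 < 0  ⇒  (a,b)_∞ = +1.
v=19: a=19^0·(≡9), b=19^-1·(≡13) mod 19; (9|19)=+1, (13|19)=-1; (−1)^{0·-1·9}·(+1)^-1·(-1)^0 = +1.
v=13: a=13^2·(≡9), b=13^1·(≡10) mod 13; (9|13)=+1, (10|13)=+1; (−1)^{2·1·6}·(+1)^1·(+1)^2 = +1.
v=5: a=5^0·(≡3), b=5^2·(≡2) mod 5; (3|5)=-1, (2|5)=-1; (−1)^{0·2·2}·(-1)^2·(-1)^0 = +1.
v=23: a=23^2·(≡17), b=23^1·(≡3) mod 23; (17|23)=-1, (3|23)=+1; (−1)^{2·1·11}·(-1)^1·(+1)^2 = -1.
v=11: a=11^-2·(≡6), b=11^-2·(≡8) mod 11; (6|11)=-1, (8|11)=-1; (−1)^{-2·-2·5}·(-1)^-2·(-1)^-2 = +1.
v=43: a=43^2·(≡36), b=43^2·(≡9) mod 43; (36|43)=+1, (9|43)=+1; (−1)^{2·2·21}·(+1)^2·(+1)^2 = +1.
v=2: v_2(a)=8, v_2(b)=2; units ≡ 1, 3 (mod 8); ε·ε+αω+βω = 0·1+8·1+2·0 ≡ 0  ⇒  (a,b)_2 = +1.
Ram(17, -2028117) = {3, 7, 17, 23}; no ℚ_3-point on the conic.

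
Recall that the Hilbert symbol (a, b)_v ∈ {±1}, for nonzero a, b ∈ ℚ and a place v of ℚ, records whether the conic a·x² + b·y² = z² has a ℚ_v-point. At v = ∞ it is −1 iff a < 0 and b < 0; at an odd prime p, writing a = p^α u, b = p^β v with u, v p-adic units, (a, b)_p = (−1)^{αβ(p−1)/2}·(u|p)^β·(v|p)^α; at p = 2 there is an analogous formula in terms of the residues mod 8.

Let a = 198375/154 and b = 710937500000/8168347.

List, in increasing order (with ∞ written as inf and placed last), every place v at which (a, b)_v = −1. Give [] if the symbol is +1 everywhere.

(a, b) ≡ (2310, 34034) mod (ℚ^×)²; places V = {2, 3, 5, 7, 11, 13, 17, 19, 23, ∞}.
(a,b)_19: α=0, u≡17; β=-2, v≡1 (mod 19); (17|19)=+1, (1|19)=+1; sign (−1)^0·+1^-2·+1^0 = +1.
(a,b)_2: α=-1, β=5; u≡3, v≡1 (mod 8); ε(u)ε(v)=1·0, αω(v)=-1·0, βω(u)=5·1; sum ≡ 1  ⇒  -1.
(a,b)_17: α=0, u≡2; β=-1, v≡1 (mod 17); (2|17)=+1, (1|17)=+1; sign (−1)^0·+1^-1·+1^0 = +1.
(a,b)_13: α=0, u≡9; β=1, v≡11 (mod 13); (9|13)=+1, (11|13)=-1; sign (−1)^0·+1^1·-1^0 = +1.
(a,b)_∞: sgn(2310)=+, sgn(34034)=+, so +1.
(a,b)_23: α=2, u≡22; β=0, v≡21 (mod 23); (22|23)=-1, (21|23)=-1; sign (−1)^0·-1^0·-1^2 = +1.
(a,b)_5: α=3, u≡3; β=12, v≡1 (mod 5); (3|5)=-1, (1|5)=+1; sign (−1)^0·-1^12·+1^3 = +1.
(a,b)_11: α=-1, u≡4; β=-3, v≡9 (mod 11); (4|11)=+1, (9|11)=+1; sign (−1)^1·+1^-3·+1^-1 = -1.
(a,b)_7: α=-1, u≡2; β=1, v≡2 (mod 7); (2|7)=+1, (2|7)=+1; sign (−1)^1·+1^1·+1^-1 = -1.
(a,b)_3: α=1, u≡2; β=0, v≡2 (mod 3); (2|3)=-1, (2|3)=-1; sign (−1)^0·-1^0·-1^1 = -1.
(2310, 34034 / ℚ) ramifies at {2, 3, 7, 11}: a division algebra.

[2, 3, 7, 11]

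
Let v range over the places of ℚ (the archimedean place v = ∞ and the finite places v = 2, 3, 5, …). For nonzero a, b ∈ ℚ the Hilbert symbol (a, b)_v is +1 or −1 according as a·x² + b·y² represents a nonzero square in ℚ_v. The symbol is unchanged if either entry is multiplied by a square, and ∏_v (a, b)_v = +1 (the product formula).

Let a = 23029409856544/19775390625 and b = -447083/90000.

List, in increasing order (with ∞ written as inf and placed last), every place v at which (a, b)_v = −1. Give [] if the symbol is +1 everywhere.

[2, 7, 13, 17]

Mod squares: a ≡ 34, b ≡ -1547. Check v ∈ {∞, 2, 3, 5, 7, 13, 17, 19}.
v=7: a=7^4·(≡3), b=7^1·(≡6) mod 7; (3|7)=-1, (6|7)=-1; (−1)^{4·1·3}·(-1)^1·(-1)^4 = -1.
v=5: a=5^-12·(≡4), b=5^-4·(≡3) mod 5; (4|5)=+1, (3|5)=-1; (−1)^{-12·-4·2}·(+1)^-4·(-1)^-12 = +1.
v=2: v_2(a)=5, v_2(b)=-4; units ≡ 1, 5 (mod 8); ε·ε+αω+βω = 0·0+5·1+-4·0 ≡ 1  ⇒  (a,b)_2 = -1.
v=3: a=3^-4·(≡1), b=3^-2·(≡1) mod 3; (1|3)=+1, (1|3)=+1; (−1)^{-4·-2·1}·(+1)^-2·(+1)^-4 = +1.
v=∞: 34 > 0 and -1547 < 0  ⇒  (a,b)_∞ = +1.
v=19: a=19^2·(≡13), b=19^0·(≡17) mod 19; (13|19)=-1, (17|19)=+1; (−1)^{2·0·9}·(-1)^0·(+1)^2 = +1.
v=17: a=17^3·(≡15), b=17^3·(≡14) mod 17; (15|17)=+1, (14|17)=-1; (−1)^{3·3·8}·(+1)^3·(-1)^3 = -1.
v=13: a=13^2·(≡2), b=13^1·(≡7) mod 13; (2|13)=-1, (7|13)=-1; (−1)^{2·1·6}·(-1)^1·(-1)^2 = -1.
|Ram(34, -1547)| = 4, even; anisotropic at {2, 7, 13, 17}.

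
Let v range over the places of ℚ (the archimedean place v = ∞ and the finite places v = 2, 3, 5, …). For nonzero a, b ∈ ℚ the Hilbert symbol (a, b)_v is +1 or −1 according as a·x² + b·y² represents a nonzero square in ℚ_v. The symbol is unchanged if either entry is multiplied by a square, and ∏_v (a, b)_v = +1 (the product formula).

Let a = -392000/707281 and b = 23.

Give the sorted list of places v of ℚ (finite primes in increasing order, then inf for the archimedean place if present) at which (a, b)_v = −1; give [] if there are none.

[2, 5]

(a, b) ≡ (-5, 23) mod (ℚ^×)²; places V = {2, 5, 7, 23, 29, ∞}.
(a,b)_7: α=2, u≡1; β=0, v≡2 (mod 7); (1|7)=+1, (2|7)=+1; sign (−1)^0·+1^0·+1^2 = +1.
(a,b)_29: α=-4, u≡22; β=0, v≡23 (mod 29); (22|29)=+1, (23|29)=+1; sign (−1)^0·+1^0·+1^-4 = +1.
(a,b)_2: α=6, β=0; u≡3, v≡7 (mod 8); ε(u)ε(v)=1·1, αω(v)=6·0, βω(u)=0·1; sum ≡ 1  ⇒  -1.
(a,b)_∞: sgn(-5)=−, sgn(23)=+, so +1.
(a,b)_23: α=0, u≡13; β=1, v≡1 (mod 23); (13|23)=+1, (1|23)=+1; sign (−1)^0·+1^1·+1^0 = +1.
(a,b)_5: α=3, u≡4; β=0, v≡3 (mod 5); (4|5)=+1, (3|5)=-1; sign (−1)^0·+1^0·-1^3 = -1.
|Ram(-5, 23)| = 2, even; anisotropic at {2, 5}.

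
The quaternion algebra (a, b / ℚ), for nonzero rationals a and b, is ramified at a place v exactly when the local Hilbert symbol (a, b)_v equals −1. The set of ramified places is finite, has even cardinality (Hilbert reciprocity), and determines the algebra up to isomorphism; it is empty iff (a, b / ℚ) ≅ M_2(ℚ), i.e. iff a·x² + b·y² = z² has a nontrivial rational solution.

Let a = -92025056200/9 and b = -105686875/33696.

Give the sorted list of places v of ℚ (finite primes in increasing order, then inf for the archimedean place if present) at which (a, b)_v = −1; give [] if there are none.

Mod squares: a ≡ -3184258, b ≡ -89726. Check v ∈ {∞, 2, 3, 5, 7, 11, 13, 17, 23, 29, 31}.
v=5: a=5^2·(≡3), b=5^4·(≡1) mod 5; (3|5)=-1, (1|5)=+1; (−1)^{2·4·2}·(-1)^4·(+1)^2 = +1.
v=23: a=23^1·(≡11), b=23^0·(≡11) mod 23; (11|23)=-1, (11|23)=-1; (−1)^{1·0·11}·(-1)^0·(-1)^1 = -1.
v=3: a=3^-2·(≡2), b=3^-4·(≡1) mod 3; (2|3)=-1, (1|3)=+1; (−1)^{-2·-4·1}·(-1)^-4·(+1)^-2 = +1.
v=2: v_2(a)=3, v_2(b)=-5; units ≡ 7, 1 (mod 8); ε·ε+αω+βω = 1·0+3·0+-5·0 ≡ 0  ⇒  (a,b)_2 = +1.
v=17: a=17^2·(≡3), b=17^1·(≡4) mod 17; (3|17)=-1, (4|17)=+1; (−1)^{2·1·8}·(-1)^1·(+1)^2 = -1.
v=11: a=11^1·(≡3), b=11^0·(≡1) mod 11; (3|11)=+1, (1|11)=+1; (−1)^{1·0·5}·(+1)^0·(+1)^1 = +1.
v=13: a=13^0·(≡3), b=13^-1·(≡1) mod 13; (3|13)=+1, (1|13)=+1; (−1)^{0·-1·6}·(+1)^-1·(+1)^0 = +1.
v=7: a=7^1·(≡2), b=7^3·(≡3) mod 7; (2|7)=+1, (3|7)=-1; (−1)^{1·3·3}·(+1)^3·(-1)^1 = +1.
v=29: a=29^1·(≡18), b=29^1·(≡16) mod 29; (18|29)=-1, (16|29)=+1; (−1)^{1·1·14}·(-1)^1·(+1)^1 = -1.
v=31: a=31^1·(≡28), b=31^0·(≡1) mod 31; (28|31)=+1, (1|31)=+1; (−1)^{1·0·15}·(+1)^0·(+1)^1 = +1.
v=∞: -3184258 < 0 and -89726 < 0  ⇒  (a,b)_∞ = -1.
|Ram(-3184258, -89726)| = 4, even; anisotropic at {17, 23, 29, ∞}.

[17, 23, 29, inf]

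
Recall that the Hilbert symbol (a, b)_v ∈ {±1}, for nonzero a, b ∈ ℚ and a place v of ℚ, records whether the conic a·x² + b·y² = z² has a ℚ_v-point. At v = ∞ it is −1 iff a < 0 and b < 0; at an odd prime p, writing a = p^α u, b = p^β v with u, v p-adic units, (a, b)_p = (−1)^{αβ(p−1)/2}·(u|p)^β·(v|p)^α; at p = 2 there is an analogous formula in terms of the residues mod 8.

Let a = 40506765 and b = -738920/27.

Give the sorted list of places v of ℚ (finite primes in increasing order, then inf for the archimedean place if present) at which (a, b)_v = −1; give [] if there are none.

Mod squares: a ≡ 285, b ≡ -11310. Check v ∈ {∞, 2, 3, 5, 7, 13, 19, 29}.
v=5: a=5^1·(≡3), b=5^1·(≡3) mod 5; (3|5)=-1, (3|5)=-1; (−1)^{1·1·2}·(-1)^1·(-1)^1 = +1.
v=13: a=13^2·(≡4), b=13^1·(≡9) mod 13; (4|13)=+1, (9|13)=+1; (−1)^{2·1·6}·(+1)^1·(+1)^2 = +1.
v=3: a=3^1·(≡2), b=3^-3·(≡1) mod 3; (2|3)=-1, (1|3)=+1; (−1)^{1·-3·1}·(-1)^-3·(+1)^1 = +1.
v=7: a=7^0·(≡5), b=7^2·(≡2) mod 7; (5|7)=-1, (2|7)=+1; (−1)^{0·2·3}·(-1)^2·(+1)^0 = +1.
v=19: a=19^1·(≡2), b=19^0·(≡13) mod 19; (2|19)=-1, (13|19)=-1; (−1)^{1·0·9}·(-1)^0·(-1)^1 = -1.
v=2: v_2(a)=0, v_2(b)=3; units ≡ 5, 1 (mod 8); ε·ε+αω+βω = 0·0+0·0+3·1 ≡ 1  ⇒  (a,b)_2 = -1.
v=∞: 285 > 0 and -11310 < 0  ⇒  (a,b)_∞ = +1.
v=29: a=29^2·(≡25), b=29^1·(≡9) mod 29; (25|29)=+1, (9|29)=+1; (−1)^{2·1·14}·(+1)^1·(+1)^2 = +1.
(285, -11310 / ℚ) ramifies at {2, 19}: a division algebra.

[2, 19]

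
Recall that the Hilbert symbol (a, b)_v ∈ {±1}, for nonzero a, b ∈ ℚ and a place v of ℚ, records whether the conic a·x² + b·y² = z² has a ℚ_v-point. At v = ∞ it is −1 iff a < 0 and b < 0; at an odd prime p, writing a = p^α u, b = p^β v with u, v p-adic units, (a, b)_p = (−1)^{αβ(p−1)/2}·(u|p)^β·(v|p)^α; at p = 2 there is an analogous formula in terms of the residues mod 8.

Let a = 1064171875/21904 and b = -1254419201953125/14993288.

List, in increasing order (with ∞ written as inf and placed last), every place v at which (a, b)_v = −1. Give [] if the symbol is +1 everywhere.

Mod squares: a ≡ 403, b ≡ -26. Check v ∈ {∞, 2, 3, 5, 13, 31, 37}.
v=13: a=13^3·(≡5), b=13^5·(≡2) mod 13; (5|13)=-1, (2|13)=-1; (−1)^{3·5·6}·(-1)^5·(-1)^3 = +1.
v=∞: 403 > 0 and -26 < 0  ⇒  (a,b)_∞ = +1.
v=37: a=37^-2·(≡7), b=37^-4·(≡1) mod 37; (7|37)=+1, (1|37)=+1; (−1)^{-2·-4·18}·(+1)^-4·(+1)^-2 = +1.
v=5: a=5^6·(≡3), b=5^8·(≡1) mod 5; (3|5)=-1, (1|5)=+1; (−1)^{6·8·2}·(-1)^8·(+1)^6 = +1.
v=3: a=3^0·(≡1), b=3^2·(≡1) mod 3; (1|3)=+1, (1|3)=+1; (−1)^{0·2·1}·(+1)^2·(+1)^0 = +1.
v=31: a=31^1·(≡17), b=31^2·(≡1) mod 31; (17|31)=-1, (1|31)=+1; (−1)^{1·2·15}·(-1)^2·(+1)^1 = +1.
v=2: v_2(a)=-4, v_2(b)=-3; units ≡ 3, 3 (mod 8); ε·ε+αω+βω = 1·1+-4·1+-3·1 ≡ 0  ⇒  (a,b)_2 = +1.
Every local symbol is +1, so the conic 403·x² + -26·y² = z² has ℚ_v-points for all v and hence a ℚ-point; (a, b / ℚ) ≅ M_2(ℚ).

[]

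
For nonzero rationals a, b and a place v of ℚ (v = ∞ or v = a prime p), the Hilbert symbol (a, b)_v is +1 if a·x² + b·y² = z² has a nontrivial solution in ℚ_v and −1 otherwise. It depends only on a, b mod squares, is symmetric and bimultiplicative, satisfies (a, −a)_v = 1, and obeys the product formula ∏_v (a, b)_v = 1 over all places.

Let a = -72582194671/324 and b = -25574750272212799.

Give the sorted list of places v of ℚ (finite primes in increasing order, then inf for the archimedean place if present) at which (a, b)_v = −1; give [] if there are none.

[17, inf]

Mod squares: a ≡ -4879, b ≡ -31. Check v ∈ {∞, 2, 3, 7, 17, 19, 29, 31, 41}.
v=17: a=17^1·(≡8), b=17^2·(≡11) mod 17; (8|17)=+1, (11|17)=-1; (−1)^{1·2·8}·(+1)^2·(-1)^1 = -1.
v=19: a=19^2·(≡11), b=19^0·(≡1) mod 19; (11|19)=+1, (1|19)=+1; (−1)^{2·0·9}·(+1)^0·(+1)^2 = +1.
v=31: a=31^0·(≡19), b=31^1·(≡6) mod 31; (19|31)=+1, (6|31)=-1; (−1)^{0·1·15}·(+1)^1·(-1)^0 = +1.
v=2: v_2(a)=-2, v_2(b)=0; units ≡ 1, 1 (mod 8); ε·ε+αω+βω = 0·0+-2·0+0·0 ≡ 0  ⇒  (a,b)_2 = +1.
v=∞: -4879 < 0 and -31 < 0  ⇒  (a,b)_∞ = -1.
v=29: a=29^2·(≡13), b=29^4·(≡12) mod 29; (13|29)=+1, (12|29)=-1; (−1)^{2·4·14}·(+1)^4·(-1)^2 = +1.
v=3: a=3^-4·(≡2), b=3^0·(≡2) mod 3; (2|3)=-1, (2|3)=-1; (−1)^{-4·0·1}·(-1)^0·(-1)^-4 = +1.
v=41: a=41^1·(≡32), b=41^2·(≡33) mod 41; (32|41)=+1, (33|41)=+1; (−1)^{1·2·20}·(+1)^2·(+1)^1 = +1.
v=7: a=7^3·(≡6), b=7^4·(≡1) mod 7; (6|7)=-1, (1|7)=+1; (−1)^{3·4·3}·(-1)^4·(+1)^3 = +1.
Ram(-4879, -31) = {17, ∞}; no ℚ_17-point on the conic.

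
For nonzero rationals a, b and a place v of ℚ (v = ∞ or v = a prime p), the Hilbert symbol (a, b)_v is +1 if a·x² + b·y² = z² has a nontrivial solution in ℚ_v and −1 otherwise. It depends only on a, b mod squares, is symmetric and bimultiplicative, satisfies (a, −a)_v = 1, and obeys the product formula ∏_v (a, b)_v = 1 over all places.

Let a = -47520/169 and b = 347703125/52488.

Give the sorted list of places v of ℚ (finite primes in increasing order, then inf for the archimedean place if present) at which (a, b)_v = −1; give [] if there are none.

[7, 11]

(a, b) ≡ (-330, 154) mod (ℚ^×)²; places V = {2, 3, 5, 7, 11, 13, 17, ∞}.
(a,b)_5: α=1, u≡4; β=6, v≡1 (mod 5); (4|5)=+1, (1|5)=+1; sign (−1)^0·+1^6·+1^1 = +1.
(a,b)_2: α=5, β=-3; u≡3, v≡5 (mod 8); ε(u)ε(v)=1·0, αω(v)=5·1, βω(u)=-3·1; sum ≡ 0  ⇒  +1.
(a,b)_7: α=0, u≡3; β=1, v≡4 (mod 7); (3|7)=-1, (4|7)=+1; sign (−1)^0·-1^1·+1^0 = -1.
(a,b)_3: α=3, u≡1; β=-8, v≡1 (mod 3); (1|3)=+1, (1|3)=+1; sign (−1)^0·+1^-8·+1^3 = +1.
(a,b)_17: α=0, u≡5; β=2, v≡2 (mod 17); (5|17)=-1, (2|17)=+1; sign (−1)^0·-1^2·+1^0 = +1.
(a,b)_∞: sgn(-330)=−, sgn(154)=+, so +1.
(a,b)_13: α=-2, u≡8; β=0, v≡6 (mod 13); (8|13)=-1, (6|13)=-1; sign (−1)^0·-1^0·-1^-2 = +1.
(a,b)_11: α=1, u≡9; β=1, v≡4 (mod 11); (9|11)=+1, (4|11)=+1; sign (−1)^1·+1^1·+1^1 = -1.
Ram(-330, 154) = {7, 11}; no ℚ_7-point on the conic.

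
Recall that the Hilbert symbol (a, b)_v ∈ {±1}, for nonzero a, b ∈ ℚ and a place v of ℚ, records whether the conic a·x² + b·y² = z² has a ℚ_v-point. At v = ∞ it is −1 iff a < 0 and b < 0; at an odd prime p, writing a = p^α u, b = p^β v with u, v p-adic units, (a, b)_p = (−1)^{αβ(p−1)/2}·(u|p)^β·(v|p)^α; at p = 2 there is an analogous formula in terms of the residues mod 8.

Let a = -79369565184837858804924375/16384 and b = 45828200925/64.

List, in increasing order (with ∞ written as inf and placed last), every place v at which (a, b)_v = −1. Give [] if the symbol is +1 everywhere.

(a, b) ≡ (-4199, 564213) mod (ℚ^×)²; places V = {2, 3, 5, 13, 17, 19, 23, 37, ∞}.
(a,b)_13: α=3, u≡6; β=1, v≡6 (mod 13); (6|13)=-1, (6|13)=-1; sign (−1)^0·-1^1·-1^3 = +1.
(a,b)_2: α=-14, β=-6; u≡1, v≡5 (mod 8); ε(u)ε(v)=0·0, αω(v)=-14·1, βω(u)=-6·0; sum ≡ 0  ⇒  +1.
(a,b)_19: α=5, u≡6; β=2, v≡2 (mod 19); (6|19)=+1, (2|19)=-1; sign (−1)^0·+1^2·-1^5 = -1.
(a,b)_37: α=2, u≡5; β=1, v≡32 (mod 37); (5|37)=-1, (32|37)=-1; sign (−1)^0·-1^1·-1^2 = -1.
(a,b)_23: α=2, u≡11; β=1, v≡1 (mod 23); (11|23)=-1, (1|23)=+1; sign (−1)^0·-1^1·+1^2 = -1.
(a,b)_∞: sgn(-4199)=−, sgn(564213)=+, so +1.
(a,b)_5: α=4, u≡4; β=2, v≡3 (mod 5); (4|5)=+1, (3|5)=-1; sign (−1)^0·+1^2·-1^4 = +1.
(a,b)_17: α=3, u≡9; β=1, v≡14 (mod 17); (9|17)=+1, (14|17)=-1; sign (−1)^0·+1^1·-1^3 = -1.
(a,b)_3: α=8, u≡1; β=3, v≡1 (mod 3); (1|3)=+1, (1|3)=+1; sign (−1)^0·+1^3·+1^8 = +1.
(-4199, 564213 / ℚ) ramifies at {17, 19, 23, 37}: a division algebra.

[17, 19, 23, 37]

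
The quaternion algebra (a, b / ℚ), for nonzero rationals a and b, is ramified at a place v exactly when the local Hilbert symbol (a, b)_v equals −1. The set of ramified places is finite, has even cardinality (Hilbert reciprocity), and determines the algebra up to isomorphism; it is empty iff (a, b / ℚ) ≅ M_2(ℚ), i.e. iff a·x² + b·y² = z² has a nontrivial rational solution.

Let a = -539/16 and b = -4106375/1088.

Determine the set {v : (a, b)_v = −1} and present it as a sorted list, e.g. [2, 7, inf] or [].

Mod squares: a ≡ -11, b ≡ -7735. Check v ∈ {∞, 2, 5, 7, 11, 13, 17, 19}.
v=7: a=7^2·(≡5), b=7^1·(≡1) mod 7; (5|7)=-1, (1|7)=+1; (−1)^{2·1·3}·(-1)^1·(+1)^2 = -1.
v=19: a=19^0·(≡15), b=19^2·(≡5) mod 19; (15|19)=-1, (5|19)=+1; (−1)^{0·2·9}·(-1)^2·(+1)^0 = +1.
v=5: a=5^0·(≡1), b=5^3·(≡3) mod 5; (1|5)=+1, (3|5)=-1; (−1)^{0·3·2}·(+1)^3·(-1)^0 = +1.
v=17: a=17^0·(≡12), b=17^-1·(≡2) mod 17; (12|17)=-1, (2|17)=+1; (−1)^{0·-1·8}·(-1)^-1·(+1)^0 = -1.
v=2: v_2(a)=-4, v_2(b)=-6; units ≡ 5, 1 (mod 8); ε·ε+αω+βω = 0·0+-4·0+-6·1 ≡ 0  ⇒  (a,b)_2 = +1.
v=13: a=13^0·(≡11), b=13^1·(≡10) mod 13; (11|13)=-1, (10|13)=+1; (−1)^{0·1·6}·(-1)^1·(+1)^0 = -1.
v=∞: -11 < 0 and -7735 < 0  ⇒  (a,b)_∞ = -1.
v=11: a=11^1·(≡10), b=11^0·(≡9) mod 11; (10|11)=-1, (9|11)=+1; (−1)^{1·0·5}·(-1)^0·(+1)^1 = +1.
(-11, -7735 / ℚ) ramifies at {7, 13, 17, ∞}: a division algebra.

[7, 13, 17, inf]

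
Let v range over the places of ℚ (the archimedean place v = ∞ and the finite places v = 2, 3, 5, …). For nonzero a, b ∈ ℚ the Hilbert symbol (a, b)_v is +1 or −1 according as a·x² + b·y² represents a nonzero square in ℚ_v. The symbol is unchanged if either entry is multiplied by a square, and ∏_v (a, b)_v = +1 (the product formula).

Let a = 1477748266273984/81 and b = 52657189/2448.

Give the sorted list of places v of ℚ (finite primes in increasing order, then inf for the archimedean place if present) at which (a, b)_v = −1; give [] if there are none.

Mod squares: a ≡ 230299, b ≡ 10013. Check v ∈ {∞, 2, 3, 13, 17, 19, 23, 31}.
v=3: a=3^-4·(≡1), b=3^-2·(≡2) mod 3; (1|3)=+1, (2|3)=-1; (−1)^{-4·-2·1}·(+1)^-2·(-1)^-4 = +1.
v=19: a=19^3·(≡3), b=19^1·(≡14) mod 19; (3|19)=-1, (14|19)=-1; (−1)^{3·1·9}·(-1)^1·(-1)^3 = -1.
v=13: a=13^0·(≡1), b=13^2·(≡9) mod 13; (1|13)=+1, (9|13)=+1; (−1)^{0·2·6}·(+1)^2·(+1)^0 = +1.
v=23: a=23^1·(≡9), b=23^2·(≡2) mod 23; (9|23)=+1, (2|23)=+1; (−1)^{1·2·11}·(+1)^2·(+1)^1 = +1.
v=2: v_2(a)=6, v_2(b)=-4; units ≡ 3, 5 (mod 8); ε·ε+αω+βω = 1·0+6·1+-4·1 ≡ 0  ⇒  (a,b)_2 = +1.
v=17: a=17^3·(≡13), b=17^-1·(≡10) mod 17; (13|17)=+1, (10|17)=-1; (−1)^{3·-1·8}·(+1)^-1·(-1)^3 = -1.
v=31: a=31^3·(≡5), b=31^1·(≡26) mod 31; (5|31)=+1, (26|31)=-1; (−1)^{3·1·15}·(+1)^1·(-1)^3 = +1.
v=∞: 230299 > 0 and 10013 > 0  ⇒  (a,b)_∞ = +1.
|Ram(230299, 10013)| = 2, even; anisotropic at {17, 19}.

[17, 19]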